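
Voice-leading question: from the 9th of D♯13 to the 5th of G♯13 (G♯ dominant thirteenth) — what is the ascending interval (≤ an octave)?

D♯13 has E♯ as its 9th, and G♯13 (G♯ dominant thirteenth) has D♯ as its 5th.
7 letter names make it a seventh; at 10 semitones (a half step narrower than major) the quality is minor.

m7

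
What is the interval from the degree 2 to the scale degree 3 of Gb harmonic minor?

Spelling Gb harmonic minor: Gb Ab Bbb Cb Db Ebb F.
The degree 2 is Ab and the degree 3 is Bbb.
From Ab to Bbb: 1 semitone over a second = minor.

minor second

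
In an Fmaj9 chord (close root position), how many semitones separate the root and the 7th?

11

Fmaj9 (F major ninth) is spelled F, A, C, E, G.
F to E is a major seventh: 11 semitones.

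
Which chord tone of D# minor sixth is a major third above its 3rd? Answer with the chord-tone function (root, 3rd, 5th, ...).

5th

The chord tones of D#min6 are D#-F#-A#-B#.
The 3rd is F#. A major third above F# is A#.
A# is the chord's 5th.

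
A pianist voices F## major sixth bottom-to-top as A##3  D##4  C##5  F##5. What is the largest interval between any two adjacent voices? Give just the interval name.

Adjacent intervals: A##3→D##4 = perfect fourth; D##4→C##5 = minor seventh; C##5→F##5 = perfect fourth.
The largest is D##4 to C##5, a minor seventh (10 semitones).

minor seventh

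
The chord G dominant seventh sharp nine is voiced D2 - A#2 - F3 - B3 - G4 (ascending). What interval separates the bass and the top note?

The outer voices are D2 and G4.
Counting 18 letters and 29 half steps from D gives a perfect 18th.

perfect 18th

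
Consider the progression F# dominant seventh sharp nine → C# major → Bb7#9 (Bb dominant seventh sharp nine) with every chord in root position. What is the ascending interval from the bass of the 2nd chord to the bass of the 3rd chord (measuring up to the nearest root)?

The roots are C# and Bb.
From C# to Bb: 9 semitones over a seventh = diminished.

diminished 7th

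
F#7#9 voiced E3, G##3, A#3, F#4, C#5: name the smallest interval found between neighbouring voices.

m2

Adjacent intervals: E3→G##3 = augmented third; G##3→A#3 = minor second; A#3→F#4 = minor sixth; F#4→C#5 = perfect fifth.
The smallest is G##3 to A#3, a minor second (1 semitone).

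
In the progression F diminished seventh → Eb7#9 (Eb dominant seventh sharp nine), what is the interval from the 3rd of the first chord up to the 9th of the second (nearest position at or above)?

F diminished seventh has Ab as its 3rd, and Eb7#9 (Eb dominant seventh sharp nine) has F# as its 9th.
From Ab to F#: 10 semitones over a sixth = augmented.

augmented 6th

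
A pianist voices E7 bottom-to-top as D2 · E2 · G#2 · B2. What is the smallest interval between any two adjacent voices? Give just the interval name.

Adjacent intervals: D2→E2 = major second; E2→G#2 = major third; G#2→B2 = minor third.
The smallest is D2 to E2, a major second (2 semitones).

major second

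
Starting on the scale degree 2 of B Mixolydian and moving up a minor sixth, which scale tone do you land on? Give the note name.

A

The scale is B C♯ D♯ E F♯ G♯ A.
The scale degree 2 is C♯; a minor sixth above that is A — scale degree 7.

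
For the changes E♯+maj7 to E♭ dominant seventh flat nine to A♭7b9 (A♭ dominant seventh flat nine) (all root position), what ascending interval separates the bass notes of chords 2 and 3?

perfect fourth

The roots are E♭ and A♭.
E♭ up to A♭ spans 4 letter names and 5 semitones — a perfect fourth.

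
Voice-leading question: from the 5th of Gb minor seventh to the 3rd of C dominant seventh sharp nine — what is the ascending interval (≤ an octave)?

A2

The 5th of Gb minor seventh is Db; the 3rd of C dominant seventh sharp nine is E.
Db up to E is 3 semitones, a half step wider than a major second, so the interval is augmented.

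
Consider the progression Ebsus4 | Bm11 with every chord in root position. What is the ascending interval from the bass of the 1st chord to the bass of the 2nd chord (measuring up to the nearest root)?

augmented 5th

The roots are Eb and B.
5 letter names make it a fifth; at 8 semitones (a half step wider than perfect) the quality is augmented.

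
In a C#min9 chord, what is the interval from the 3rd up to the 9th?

C# minor ninth: C# E G# B D#.
So we need the interval from E up to D#.
From E to D# is 11 semitones, exactly the major seventh.

major 7th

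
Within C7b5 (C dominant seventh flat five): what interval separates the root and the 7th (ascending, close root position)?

Spelling the chord: C–E–Gb–Bb.
The root is C and the 7th is Bb.
C up to Bb is 10 semitones, a half step narrower than a major seventh, so the interval is minor.

minor 7th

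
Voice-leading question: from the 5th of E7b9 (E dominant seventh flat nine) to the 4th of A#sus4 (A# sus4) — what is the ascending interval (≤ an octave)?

M3

The 5th of E7b9 (E dominant seventh flat nine) is B; the 4th of A#sus4 (A# sus4) is D#.
Counting 3 letters and 4 half steps from B gives a major third.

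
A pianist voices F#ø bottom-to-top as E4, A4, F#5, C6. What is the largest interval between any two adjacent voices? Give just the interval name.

major sixth

Adjacent intervals: E4→A4 = perfect fourth; A4→F#5 = major sixth; F#5→C6 = diminished fifth.
The largest is A4 to F#5, a major sixth (9 semitones).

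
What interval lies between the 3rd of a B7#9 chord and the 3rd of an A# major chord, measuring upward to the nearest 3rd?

The 3rd of B7#9 is D#; the 3rd of A# major is C##.
From D# to C## is 11 semitones, exactly the major seventh.

major seventh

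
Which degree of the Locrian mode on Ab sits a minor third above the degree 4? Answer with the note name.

Fb

The scale is Ab Bbb Cb Db Ebb Fb Gb.
The degree 4 is Db; a minor third above that is Fb — scale degree 6.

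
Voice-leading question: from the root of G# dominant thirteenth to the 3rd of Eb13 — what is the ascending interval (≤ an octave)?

G# dominant thirteenth has G# as its root, and Eb13 has G as its 3rd.
From G# to G: 11 semitones over an octave = diminished.

diminished octave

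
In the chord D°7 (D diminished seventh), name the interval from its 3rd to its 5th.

minor third

Ddim7: D, F, Ab, Cb.
The 3rd is F and the 5th is Ab.
From F to Ab: 3 semitones over a third = minor.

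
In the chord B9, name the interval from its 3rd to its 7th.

diminished fifth

Spelling the chord: B, D#, F#, A, C#.
So we need the interval from D# up to A.
From D# to A: 6 semitones over a fifth = diminished.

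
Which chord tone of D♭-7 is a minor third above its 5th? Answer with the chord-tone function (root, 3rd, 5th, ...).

D♭min7 is spelled D♭-F♭-A♭-C♭.
The 5th is A♭. A minor third above A♭ is C♭.
C♭ is the chord's 7th.

7th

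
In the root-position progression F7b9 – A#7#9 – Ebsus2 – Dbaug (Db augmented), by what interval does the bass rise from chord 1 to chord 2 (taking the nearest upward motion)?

The roots are F and A#.
From F to A#: 5 semitones over a third = augmented.

augmented 3rd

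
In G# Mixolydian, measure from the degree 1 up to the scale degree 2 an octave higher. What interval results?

The scale runs G# A# B# C# D# E# F#.
That puts G# below A#.
Counting 9 letters and 14 half steps from G# gives a major ninth.

major 9th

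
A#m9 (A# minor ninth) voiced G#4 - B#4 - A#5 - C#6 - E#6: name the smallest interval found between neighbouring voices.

Adjacent intervals: G#4→B#4 = major third; B#4→A#5 = minor seventh; A#5→C#6 = minor third; C#6→E#6 = major third.
The smallest is A#5 to C#6, a minor third (3 semitones).

minor third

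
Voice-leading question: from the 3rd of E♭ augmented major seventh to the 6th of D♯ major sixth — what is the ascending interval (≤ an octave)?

The 3rd of E♭ augmented major seventh is G; the 6th of D♯ major sixth is B♯.
3 letter names make it a third; at 5 semitones (a half step wider than major) the quality is augmented.

augmented 3rd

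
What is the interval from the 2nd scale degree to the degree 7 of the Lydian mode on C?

The scale runs C D E F♯ G A B.
That puts D below B.
Counting 6 letters and 9 half steps from D gives a major sixth.

major 6th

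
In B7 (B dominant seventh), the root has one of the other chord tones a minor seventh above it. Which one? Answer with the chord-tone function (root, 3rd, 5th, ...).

B7 (B dominant seventh): B D# F# A.
The root is B. A minor seventh above B is A.
A is the chord's 7th.

7th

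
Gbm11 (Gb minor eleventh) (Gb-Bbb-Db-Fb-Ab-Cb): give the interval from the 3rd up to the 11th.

major ninth

3rd = Bbb; 11th = Cb.
Bbb up to Cb spans 9 letter names and 14 semitones — a major ninth.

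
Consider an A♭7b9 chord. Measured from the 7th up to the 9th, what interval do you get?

m3

A♭7b9: A♭ C E♭ G♭ B𝄫.
7th = G♭; 9th = B𝄫.
From G♭ to B𝄫: 3 semitones over a third = minor.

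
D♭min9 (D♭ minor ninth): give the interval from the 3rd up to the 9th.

major seventh

D♭m9 (D♭ minor ninth): D♭–F♭–A♭–C♭–E♭.
So we need the interval from F♭ up to E♭.
From F♭ to E♭ is 11 semitones, exactly the major seventh.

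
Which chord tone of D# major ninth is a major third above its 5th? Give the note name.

C##

D#maj9 (D# major ninth): D#, F##, A#, C##, E#.
The 5th is A#. A major third above A# is C##.
C## is the chord's 7th.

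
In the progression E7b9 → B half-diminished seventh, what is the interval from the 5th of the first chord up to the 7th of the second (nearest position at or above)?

The 5th of E7b9 is B; the 7th of B half-diminished seventh is A.
7 letter names make it a seventh; at 10 semitones (a half step narrower than major) the quality is minor.

m7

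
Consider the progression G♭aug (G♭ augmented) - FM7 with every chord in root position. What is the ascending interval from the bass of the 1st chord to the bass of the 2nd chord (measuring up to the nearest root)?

major seventh

The roots are G♭ and F.
Counting 7 letters and 11 half steps from G♭ gives a major seventh.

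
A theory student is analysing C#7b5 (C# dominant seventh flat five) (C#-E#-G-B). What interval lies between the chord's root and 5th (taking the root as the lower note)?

That puts C# below G.
5 letter names make it a fifth; at 6 semitones (a half step narrower than perfect) the quality is diminished.

diminished 5th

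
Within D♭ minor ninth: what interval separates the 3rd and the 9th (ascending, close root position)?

major seventh

Spelling the chord: D♭–F♭–A♭–C♭–E♭.
That puts F♭ below E♭.
Counting 7 letters and 11 half steps from F♭ gives a major seventh.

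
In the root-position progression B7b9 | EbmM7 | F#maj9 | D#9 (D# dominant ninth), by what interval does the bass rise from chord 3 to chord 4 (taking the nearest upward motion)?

The roots are F# and D#.
From F# to D# is 9 semitones, exactly the major sixth.

major sixth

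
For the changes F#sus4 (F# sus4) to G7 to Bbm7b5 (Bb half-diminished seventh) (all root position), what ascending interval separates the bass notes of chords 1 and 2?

minor 2nd

The roots are F# and G.
From F# to G: 1 semitone over a second = minor.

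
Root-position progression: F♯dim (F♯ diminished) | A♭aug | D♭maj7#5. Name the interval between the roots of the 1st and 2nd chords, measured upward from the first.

The roots are F♯ and A♭.
From F♯ to A♭: 2 semitones over a third = diminished.

diminished third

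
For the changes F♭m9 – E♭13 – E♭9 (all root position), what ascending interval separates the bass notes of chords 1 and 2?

major seventh

The roots are F♭ and E♭.
From F♭ to E♭ is 11 semitones, exactly the major seventh.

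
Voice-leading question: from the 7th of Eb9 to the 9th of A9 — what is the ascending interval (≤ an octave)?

augmented sixth

Eb9 has Db as its 7th, and A9 has B as its 9th.
From Db to B: 10 semitones over a sixth = augmented.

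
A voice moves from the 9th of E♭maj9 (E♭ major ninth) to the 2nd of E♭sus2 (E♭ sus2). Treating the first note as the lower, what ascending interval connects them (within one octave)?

The 9th of E♭maj9 (E♭ major ninth) is F; the 2nd of E♭sus2 (E♭ sus2) is F.
F up to F spans 1 letter names and 0 semitones — a perfect unison.

perfect 1st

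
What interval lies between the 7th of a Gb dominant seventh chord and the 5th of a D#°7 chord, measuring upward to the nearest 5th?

augmented third

Gb dominant seventh has Fb as its 7th, and D#°7 has A as its 5th.
Fb up to A is 5 semitones, a half step wider than a major third, so the interval is augmented.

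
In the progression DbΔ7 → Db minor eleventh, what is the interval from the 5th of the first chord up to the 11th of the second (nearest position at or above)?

The 5th of DbΔ7 is Ab; the 11th of Db minor eleventh is Gb.
Ab up to Gb is 10 semitones, a half step narrower than a major seventh, so the interval is minor.

minor seventh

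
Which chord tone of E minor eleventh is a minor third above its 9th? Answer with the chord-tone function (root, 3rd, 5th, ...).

11th

Spelling the chord: E, G, B, D, F#, A.
The 9th is F#. A minor third above F# is A.
A is the chord's 11th.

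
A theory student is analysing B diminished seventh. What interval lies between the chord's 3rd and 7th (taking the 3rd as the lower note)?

Bdim7: B D F Ab.
The 3rd is D and the 7th is Ab.
5 letter names make it a fifth; at 6 semitones (a half step narrower than perfect) the quality is diminished.

diminished 5th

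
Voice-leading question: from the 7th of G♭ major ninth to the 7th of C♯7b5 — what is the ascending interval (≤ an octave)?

G♭ major ninth has F as its 7th, and C♯7b5 has B as its 7th.
From F to B: 6 semitones over a fourth = augmented.

augmented fourth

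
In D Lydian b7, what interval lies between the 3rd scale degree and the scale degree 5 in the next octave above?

minor tenth

D lydian dominant: D E F# G# A B C.
3rd scale degree = F#; scale degree 5 (up an octave) = A.
F# up to A is 15 semitones, a half step narrower than a major tenth, so the interval is minor.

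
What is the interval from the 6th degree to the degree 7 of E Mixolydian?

Spelling E Mixolydian: E F# G# A B C# D.
That puts C# below D.
C# up to D is 1 semitone, a half step narrower than a major second, so the interval is minor.

minor second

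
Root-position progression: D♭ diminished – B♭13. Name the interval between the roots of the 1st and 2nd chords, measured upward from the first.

The roots are D♭ and B♭.
D♭ up to B♭ spans 6 letter names and 9 semitones — a major sixth.

major 6th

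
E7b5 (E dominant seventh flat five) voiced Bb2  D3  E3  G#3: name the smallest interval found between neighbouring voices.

Adjacent intervals: Bb2→D3 = major third; D3→E3 = major second; E3→G#3 = major third.
The smallest is D3 to E3, a major second (2 semitones).

major second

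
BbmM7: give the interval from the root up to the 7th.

major 7th

Bb minor-major seventh is spelled Bb, Db, F, A.
That puts Bb below A.
Counting 7 letters and 11 half steps from Bb gives a major seventh.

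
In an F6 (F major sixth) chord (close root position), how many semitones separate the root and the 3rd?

4

F6 (F major sixth) is spelled F, A, C, D.
F to A is a major third: 4 semitones.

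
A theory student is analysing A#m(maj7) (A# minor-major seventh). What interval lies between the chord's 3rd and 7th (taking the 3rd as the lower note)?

A#m(maj7): A# C# E# G##.
That puts C# below G##.
C# up to G## is 8 semitones, a half step wider than a perfect fifth, so the interval is augmented.

augmented 5th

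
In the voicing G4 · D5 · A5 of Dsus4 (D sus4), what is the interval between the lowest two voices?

Those voices are G4 and D5.
From G to D is 7 semitones, exactly the perfect fifth.

perfect fifth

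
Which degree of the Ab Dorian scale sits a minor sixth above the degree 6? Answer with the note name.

Db

The scale is Ab Bb Cb Db Eb F Gb.
The degree 6 is F; a minor sixth above that is Db — scale degree 4.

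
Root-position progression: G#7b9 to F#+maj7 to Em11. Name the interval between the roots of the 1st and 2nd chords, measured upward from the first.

The roots are G# and F#.
From G# to F#: 10 semitones over a seventh = minor.

minor seventh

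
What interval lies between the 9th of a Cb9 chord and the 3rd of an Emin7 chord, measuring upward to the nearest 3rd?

augmented fourth

Cb9 has Db as its 9th, and Emin7 has G as its 3rd.
From Db to G: 6 semitones over a fourth = augmented.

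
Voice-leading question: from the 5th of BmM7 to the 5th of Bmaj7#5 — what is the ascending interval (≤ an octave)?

augmented unison

BmM7 has F# as its 5th, and Bmaj7#5 has F## as its 5th.
F# up to F## is 1 semitone, a half step wider than a perfect unison, so the interval is augmented.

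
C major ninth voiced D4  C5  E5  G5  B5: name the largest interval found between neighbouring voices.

minor seventh

Adjacent intervals: D4→C5 = minor seventh; C5→E5 = major third; E5→G5 = minor third; G5→B5 = major third.
The largest is D4 to C5, a minor seventh (10 semitones).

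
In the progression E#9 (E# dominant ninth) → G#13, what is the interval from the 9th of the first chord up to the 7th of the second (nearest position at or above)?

diminished octave

The 9th of E#9 (E# dominant ninth) is F##; the 7th of G#13 is F#.
F## up to F# is 11 semitones, a half step narrower than a perfect octave, so the interval is diminished.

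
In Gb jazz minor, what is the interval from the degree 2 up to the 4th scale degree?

Gb melodic minor: Gb Ab Bbb Cb Db Eb F.
That puts Ab below Cb.
3 letter names make it a third; at 3 semitones (a half step narrower than major) the quality is minor.

minor third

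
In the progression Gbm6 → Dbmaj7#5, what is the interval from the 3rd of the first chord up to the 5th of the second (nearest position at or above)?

The 3rd of Gbm6 is Bbb; the 5th of Dbmaj7#5 is A.
Bbb up to A is 12 semitones, a half step wider than a major seventh, so the interval is augmented.

augmented 7th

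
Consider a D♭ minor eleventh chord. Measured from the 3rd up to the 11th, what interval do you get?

M9

Spelling the chord: D♭-F♭-A♭-C♭-E♭-G♭.
That puts F♭ below G♭.
F♭ up to G♭ spans 9 letter names and 14 semitones — a major ninth.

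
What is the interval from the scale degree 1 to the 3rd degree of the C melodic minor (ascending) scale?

minor third

Spelling the C melodic minor (ascending) scale: C D Eb F G A B.
That puts C below Eb.
From C to Eb: 3 semitones over a third = minor.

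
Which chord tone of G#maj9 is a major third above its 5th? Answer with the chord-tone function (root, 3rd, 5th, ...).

The chord tones of G#maj9 are G#–B#–D#–F##–A#.
The 5th is D#. A major third above D# is F##.
F## is the chord's 7th.

7th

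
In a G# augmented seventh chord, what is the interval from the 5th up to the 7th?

G#+7 (G# augmented seventh): G#, B#, D##, F#.
The 5th is D## and the 7th is F#.
From D## to F#: 2 semitones over a third = diminished.

d3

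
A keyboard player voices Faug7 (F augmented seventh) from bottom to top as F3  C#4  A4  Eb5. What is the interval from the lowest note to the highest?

The outer voices are F3 and Eb5.
F up to Eb is 22 semitones, a half step narrower than a major fourteenth, so the interval is minor.

m14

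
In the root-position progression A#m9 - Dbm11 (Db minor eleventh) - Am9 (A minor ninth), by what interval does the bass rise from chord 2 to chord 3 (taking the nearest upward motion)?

The roots are Db and A.
From Db to A: 8 semitones over a fifth = augmented.

augmented 5th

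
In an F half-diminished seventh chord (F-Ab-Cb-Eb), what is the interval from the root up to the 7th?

minor 7th

Root = F; 7th = Eb.
F up to Eb is 10 semitones, a half step narrower than a major seventh, so the interval is minor.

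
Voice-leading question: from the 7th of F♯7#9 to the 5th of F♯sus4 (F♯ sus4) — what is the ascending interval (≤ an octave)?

F♯7#9 has E as its 7th, and F♯sus4 (F♯ sus4) has C♯ as its 5th.
Counting 6 letters and 9 half steps from E gives a major sixth.

major 6th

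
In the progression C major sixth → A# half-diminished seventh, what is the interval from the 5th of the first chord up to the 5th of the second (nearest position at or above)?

M6

C major sixth has G as its 5th, and A# half-diminished seventh has E as its 5th.
Counting 6 letters and 9 half steps from G gives a major sixth.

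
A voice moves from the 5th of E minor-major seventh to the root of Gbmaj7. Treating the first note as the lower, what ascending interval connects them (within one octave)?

The 5th of E minor-major seventh is B; the root of Gbmaj7 is Gb.
6 letter names make it a sixth; at 7 semitones (a whole step narrower than major) the quality is diminished.

d6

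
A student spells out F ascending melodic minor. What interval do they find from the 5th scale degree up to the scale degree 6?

M2

F melodic minor: F G A♭ B♭ C D E.
So we need the interval from C up to D.
C up to D spans 2 letter names and 2 semitones — a major second.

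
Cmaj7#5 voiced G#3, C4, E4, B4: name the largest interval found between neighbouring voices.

Adjacent intervals: G#3→C4 = diminished fourth; C4→E4 = major third; E4→B4 = perfect fifth.
The largest is E4 to B4, a perfect fifth (7 semitones).

P5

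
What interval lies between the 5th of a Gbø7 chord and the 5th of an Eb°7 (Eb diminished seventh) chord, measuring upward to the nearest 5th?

The 5th of Gbø7 is Dbb; the 5th of Eb°7 (Eb diminished seventh) is Bbb.
Dbb up to Bbb spans 6 letter names and 9 semitones — a major sixth.

major sixth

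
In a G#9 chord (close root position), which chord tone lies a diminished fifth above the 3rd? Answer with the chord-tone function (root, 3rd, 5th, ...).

7th

The chord tones of G# dominant ninth are G#, B#, D#, F#, A#.
The 3rd is B#. A diminished fifth above B# is F#.
F# is the chord's 7th.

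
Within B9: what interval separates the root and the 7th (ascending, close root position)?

The chord tones of B dominant ninth are B–D#–F#–A–C#.
That puts B below A.
7 letter names make it a seventh; at 10 semitones (a half step narrower than major) the quality is minor.

m7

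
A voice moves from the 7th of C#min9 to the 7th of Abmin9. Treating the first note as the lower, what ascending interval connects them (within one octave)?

diminished sixth

C#min9 has B as its 7th, and Abmin9 has Gb as its 7th.
B up to Gb is 7 semitones, a whole step narrower than a major sixth, so the interval is diminished.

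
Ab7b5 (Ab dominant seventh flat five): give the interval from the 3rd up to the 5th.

diminished third

Spelling the chord: Ab C Ebb Gb.
That puts C below Ebb.
From C to Ebb: 2 semitones over a third = diminished.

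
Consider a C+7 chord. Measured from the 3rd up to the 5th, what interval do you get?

C+7 (C augmented seventh): C E G♯ B♭.
So we need the interval from E up to G♯.
Counting 3 letters and 4 half steps from E gives a major third.

major third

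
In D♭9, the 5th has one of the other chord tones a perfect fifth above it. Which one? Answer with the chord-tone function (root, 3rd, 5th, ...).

9th

The chord tones of D♭9 are D♭ F A♭ C♭ E♭.
The 5th is A♭. A perfect fifth above A♭ is E♭.
E♭ is the chord's 9th.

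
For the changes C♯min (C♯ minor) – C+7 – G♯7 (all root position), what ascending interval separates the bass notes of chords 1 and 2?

The roots are C♯ and C.
From C♯ to C: 11 semitones over an octave = diminished.

diminished octave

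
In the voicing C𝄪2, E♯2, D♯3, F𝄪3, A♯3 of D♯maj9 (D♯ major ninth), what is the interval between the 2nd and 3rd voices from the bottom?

Those voices are E♯2 and D♯3.
E♯ up to D♯ is 10 semitones, a half step narrower than a major seventh, so the interval is minor.

minor seventh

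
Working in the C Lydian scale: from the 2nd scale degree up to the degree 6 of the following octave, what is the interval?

perfect twelfth

The scale runs C D E F# G A B.
The 2nd scale degree is D and the scale degree 6 (up an octave) is A.
D up to A spans 12 letter names and 19 semitones — a perfect twelfth.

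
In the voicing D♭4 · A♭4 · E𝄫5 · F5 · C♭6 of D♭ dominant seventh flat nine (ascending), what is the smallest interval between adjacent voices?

Adjacent intervals: D♭4→A♭4 = perfect fifth; A♭4→E𝄫5 = diminished fifth; E𝄫5→F5 = augmented second; F5→C♭6 = diminished fifth.
The smallest is E𝄫5 to F5, an augmented second (3 semitones).

augmented second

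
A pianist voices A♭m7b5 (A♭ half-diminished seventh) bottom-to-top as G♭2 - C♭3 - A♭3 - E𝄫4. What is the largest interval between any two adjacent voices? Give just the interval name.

Adjacent intervals: G♭2→C♭3 = perfect fourth; C♭3→A♭3 = major sixth; A♭3→E𝄫4 = diminished fifth.
The largest is C♭3 to A♭3, a major sixth (9 semitones).

major sixth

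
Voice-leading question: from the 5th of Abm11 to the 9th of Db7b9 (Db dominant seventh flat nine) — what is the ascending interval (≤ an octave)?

The 5th of Abm11 is Eb; the 9th of Db7b9 (Db dominant seventh flat nine) is Ebb.
From Eb to Ebb: 11 semitones over an octave = diminished.

diminished octave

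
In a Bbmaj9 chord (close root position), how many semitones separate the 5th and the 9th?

Bbmaj9: Bb D F A C.
F to C is a perfect fifth: 7 semitones.

7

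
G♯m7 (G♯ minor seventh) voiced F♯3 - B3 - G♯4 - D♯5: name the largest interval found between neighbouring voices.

Adjacent intervals: F♯3→B3 = perfect fourth; B3→G♯4 = major sixth; G♯4→D♯5 = perfect fifth.
The largest is B3 to G♯4, a major sixth (9 semitones).

major sixth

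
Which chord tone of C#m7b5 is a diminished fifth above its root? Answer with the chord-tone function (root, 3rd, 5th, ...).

Spelling the chord: C# E G B.
The root is C#. A diminished fifth above C# is G.
G is the chord's 5th.

5th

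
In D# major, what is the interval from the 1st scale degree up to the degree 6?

major 6th

The scale runs D# E# F## G# A# B# C##.
That puts D# below B#.
From D# to B# is 9 semitones, exactly the major sixth.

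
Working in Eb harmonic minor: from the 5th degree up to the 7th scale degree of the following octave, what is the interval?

Spelling Eb harmonic minor: Eb F Gb Ab Bb Cb D.
That puts Bb below D.
From Bb to D is 16 semitones, exactly the major tenth.

major 10th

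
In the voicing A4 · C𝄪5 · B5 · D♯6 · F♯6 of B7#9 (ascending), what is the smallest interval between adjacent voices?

Adjacent intervals: A4→C𝄪5 = augmented third; C𝄪5→B5 = diminished seventh; B5→D♯6 = major third; D♯6→F♯6 = minor third.
The smallest is D♯6 to F♯6, a minor third (3 semitones).

minor third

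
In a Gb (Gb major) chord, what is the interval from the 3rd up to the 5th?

Gb major: Gb–Bb–Db.
That puts Bb below Db.
Bb up to Db is 3 semitones, a half step narrower than a major third, so the interval is minor.

minor third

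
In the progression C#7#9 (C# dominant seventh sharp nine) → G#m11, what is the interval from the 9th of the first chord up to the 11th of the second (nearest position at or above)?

C#7#9 (C# dominant seventh sharp nine) has D## as its 9th, and G#m11 has C# as its 11th.
D## up to C# is 9 semitones, a whole step narrower than a major seventh, so the interval is diminished.

diminished 7th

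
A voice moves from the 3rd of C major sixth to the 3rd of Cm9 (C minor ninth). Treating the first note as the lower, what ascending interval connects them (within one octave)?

diminished 8th

C major sixth has E as its 3rd, and Cm9 (C minor ninth) has E♭ as its 3rd.
E up to E♭ is 11 semitones, a half step narrower than a perfect octave, so the interval is diminished.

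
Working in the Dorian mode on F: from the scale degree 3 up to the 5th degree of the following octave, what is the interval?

M10

The scale runs F G Ab Bb C D Eb.
The scale degree 3 is Ab and the degree 5 (up an octave) is C.
From Ab to C is 16 semitones, exactly the major tenth.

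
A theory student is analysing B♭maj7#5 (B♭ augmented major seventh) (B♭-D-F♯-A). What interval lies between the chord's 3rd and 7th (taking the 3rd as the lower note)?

P5

3rd = D; 7th = A.
From D to A is 7 semitones, exactly the perfect fifth.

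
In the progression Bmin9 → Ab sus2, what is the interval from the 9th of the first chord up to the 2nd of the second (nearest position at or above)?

The 9th of Bmin9 is C#; the 2nd of Ab sus2 is Bb.
C# up to Bb is 9 semitones, a whole step narrower than a major seventh, so the interval is diminished.

diminished seventh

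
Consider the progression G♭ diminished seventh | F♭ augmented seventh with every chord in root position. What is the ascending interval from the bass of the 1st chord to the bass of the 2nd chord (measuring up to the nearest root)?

minor seventh

The roots are G♭ and F♭.
7 letter names make it a seventh; at 10 semitones (a half step narrower than major) the quality is minor.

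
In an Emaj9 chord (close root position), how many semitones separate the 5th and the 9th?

Spelling the chord: E-G♯-B-D♯-F♯.
B to F♯ is a perfect fifth: 7 semitones.

7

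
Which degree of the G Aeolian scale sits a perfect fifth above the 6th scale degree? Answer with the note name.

Bb

The scale is G A Bb C D Eb F.
The 6th scale degree is Eb; a perfect fifth above that is Bb — scale degree 3.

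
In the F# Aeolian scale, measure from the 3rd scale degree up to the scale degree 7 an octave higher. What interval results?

The scale runs F# G# A B C# D E.
That puts A below E.
Counting 12 letters and 19 half steps from A gives a perfect twelfth.

perfect twelfth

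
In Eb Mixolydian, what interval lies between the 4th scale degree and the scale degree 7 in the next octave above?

perfect 11th

The scale runs Eb F G Ab Bb C Db.
That puts Ab below Db.
Counting 11 letters and 17 half steps from Ab gives a perfect eleventh.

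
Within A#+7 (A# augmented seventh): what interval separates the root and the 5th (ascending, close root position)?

A5

The chord tones of A#+7 (A# augmented seventh) are A#, C##, E##, G#.
So we need the interval from A# up to E##.
From A# to E##: 8 semitones over a fifth = augmented.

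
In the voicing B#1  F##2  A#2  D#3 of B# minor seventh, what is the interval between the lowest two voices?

Those voices are B#1 and F##2.
From B# to F## is 7 semitones, exactly the perfect fifth.

perfect fifth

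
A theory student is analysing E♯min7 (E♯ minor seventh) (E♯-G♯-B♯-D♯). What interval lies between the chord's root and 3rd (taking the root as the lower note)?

Root = E♯; 3rd = G♯.
3 letter names make it a third; at 3 semitones (a half step narrower than major) the quality is minor.

minor 3rd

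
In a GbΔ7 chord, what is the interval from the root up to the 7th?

Gb major seventh is spelled Gb, Bb, Db, F.
The root is Gb and the 7th is F.
Counting 7 letters and 11 half steps from Gb gives a major seventh.

major seventh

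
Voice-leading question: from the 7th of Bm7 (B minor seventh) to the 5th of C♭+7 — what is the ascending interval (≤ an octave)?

Bm7 (B minor seventh) has A as its 7th, and C♭+7 has G as its 5th.
7 letter names make it a seventh; at 10 semitones (a half step narrower than major) the quality is minor.

minor seventh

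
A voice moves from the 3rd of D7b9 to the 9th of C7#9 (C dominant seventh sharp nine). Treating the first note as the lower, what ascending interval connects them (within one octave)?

major 6th

The 3rd of D7b9 is F♯; the 9th of C7#9 (C dominant seventh sharp nine) is D♯.
From F♯ to D♯ is 9 semitones, exactly the major sixth.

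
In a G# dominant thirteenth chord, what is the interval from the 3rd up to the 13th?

Spelling the chord: G#, B#, D#, F#, A#, E#.
That puts B# below E#.
From B# to E# is 17 semitones, exactly the perfect eleventh.

P11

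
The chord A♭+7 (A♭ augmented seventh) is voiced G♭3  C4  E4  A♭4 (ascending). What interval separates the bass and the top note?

major 9th

The outer voices are G♭3 and A♭4.
From G♭ to A♭ is 14 semitones, exactly the major ninth.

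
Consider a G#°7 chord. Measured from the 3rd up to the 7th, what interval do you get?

diminished fifth

Spelling the chord: G# B D F.
So we need the interval from B up to F.
B up to F is 6 semitones, a half step narrower than a perfect fifth, so the interval is diminished.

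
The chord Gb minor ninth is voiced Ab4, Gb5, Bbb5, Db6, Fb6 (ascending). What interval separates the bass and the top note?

minor 13th

The outer voices are Ab4 and Fb6.
Ab up to Fb is 20 semitones, a half step narrower than a major thirteenth, so the interval is minor.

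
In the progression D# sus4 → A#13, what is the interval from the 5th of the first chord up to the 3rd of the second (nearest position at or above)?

The 5th of D# sus4 is A#; the 3rd of A#13 is C##.
Counting 3 letters and 4 half steps from A# gives a major third.

major third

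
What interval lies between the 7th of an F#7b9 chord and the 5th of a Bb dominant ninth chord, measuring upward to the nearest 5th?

F#7b9 has E as its 7th, and Bb dominant ninth has F as its 5th.
From E to F: 1 semitone over a second = minor.

minor second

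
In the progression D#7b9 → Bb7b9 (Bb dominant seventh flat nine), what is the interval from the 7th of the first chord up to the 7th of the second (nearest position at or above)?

The 7th of D#7b9 is C#; the 7th of Bb7b9 (Bb dominant seventh flat nine) is Ab.
6 letter names make it a sixth; at 7 semitones (a whole step narrower than major) the quality is diminished.

diminished sixth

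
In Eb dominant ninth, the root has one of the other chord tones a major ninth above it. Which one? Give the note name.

The chord tones of Eb dominant ninth are Eb G Bb Db F.
The root is Eb. A major ninth above Eb is F.
F is the chord's 9th.

F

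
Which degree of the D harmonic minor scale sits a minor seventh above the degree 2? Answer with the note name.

The scale is D E F G A Bb C#.
The degree 2 is E; a minor seventh above that is D — scale degree 1.

D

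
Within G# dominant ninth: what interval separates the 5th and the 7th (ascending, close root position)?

minor 3rd

The chord tones of G# dominant ninth are G#-B#-D#-F#-A#.
The 5th is D# and the 7th is F#.
3 letter names make it a third; at 3 semitones (a half step narrower than major) the quality is minor.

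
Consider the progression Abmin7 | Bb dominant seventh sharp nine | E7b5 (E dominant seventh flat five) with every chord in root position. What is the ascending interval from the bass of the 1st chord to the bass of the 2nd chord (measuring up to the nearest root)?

The roots are Ab and Bb.
Ab up to Bb spans 2 letter names and 2 semitones — a major second.

M2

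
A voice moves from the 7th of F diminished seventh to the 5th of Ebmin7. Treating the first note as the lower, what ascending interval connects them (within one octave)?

augmented fifth

F diminished seventh has Ebb as its 7th, and Ebmin7 has Bb as its 5th.
5 letter names make it a fifth; at 8 semitones (a half step wider than perfect) the quality is augmented.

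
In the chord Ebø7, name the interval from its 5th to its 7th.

major 3rd

Ebm7b5 is spelled Eb, Gb, Bbb, Db.
That puts Bbb below Db.
Bbb up to Db spans 3 letter names and 4 semitones — a major third.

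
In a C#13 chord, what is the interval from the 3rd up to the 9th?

Spelling the chord: C#, E#, G#, B, D#, A#.
The 3rd is E# and the 9th is D#.
E# up to D# is 10 semitones, a half step narrower than a major seventh, so the interval is minor.

minor seventh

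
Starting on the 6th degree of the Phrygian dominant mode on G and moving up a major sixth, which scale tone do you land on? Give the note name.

C

The scale is G Ab B C D Eb F.
The 6th degree is Eb; a major sixth above that is C — scale degree 4.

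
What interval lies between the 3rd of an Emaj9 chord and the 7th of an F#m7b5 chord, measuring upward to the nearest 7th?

Emaj9 has G# as its 3rd, and F#m7b5 has E as its 7th.
6 letter names make it a sixth; at 8 semitones (a half step narrower than major) the quality is minor.

minor sixth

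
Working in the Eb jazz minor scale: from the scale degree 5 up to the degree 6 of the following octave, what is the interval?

The scale runs Eb F Gb Ab Bb C D.
The scale degree 5 is Bb and the scale degree 6 (up an octave) is C.
Counting 9 letters and 14 half steps from Bb gives a major ninth.

major ninth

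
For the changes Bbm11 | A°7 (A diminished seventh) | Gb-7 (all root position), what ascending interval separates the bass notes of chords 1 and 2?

The roots are Bb and A.
Bb up to A spans 7 letter names and 11 semitones — a major seventh.

major 7th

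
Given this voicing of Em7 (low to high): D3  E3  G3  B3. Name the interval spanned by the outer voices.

major sixth

The outer voices are D3 and B3.
From D to B is 9 semitones, exactly the major sixth.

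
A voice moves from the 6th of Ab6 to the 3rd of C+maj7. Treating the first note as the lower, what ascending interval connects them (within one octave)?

The 6th of Ab6 is F; the 3rd of C+maj7 is E.
Counting 7 letters and 11 half steps from F gives a major seventh.

major 7th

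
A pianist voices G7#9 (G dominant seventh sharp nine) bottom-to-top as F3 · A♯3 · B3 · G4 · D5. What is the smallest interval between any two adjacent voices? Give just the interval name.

m2

Adjacent intervals: F3→A♯3 = augmented third; A♯3→B3 = minor second; B3→G4 = minor sixth; G4→D5 = perfect fifth.
The smallest is A♯3 to B3, a minor second (1 semitone).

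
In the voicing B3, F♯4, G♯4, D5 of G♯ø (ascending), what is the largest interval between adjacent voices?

perfect fifth

Adjacent intervals: B3→F♯4 = perfect fifth; F♯4→G♯4 = major second; G♯4→D5 = diminished fifth.
The largest is B3 to F♯4, a perfect fifth (7 semitones).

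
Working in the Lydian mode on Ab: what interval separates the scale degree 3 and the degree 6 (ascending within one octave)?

Spelling the Lydian mode on Ab: Ab Bb C D Eb F G.
The scale degree 3 is C and the 6th degree is F.
Counting 4 letters and 5 half steps from C gives a perfect fourth.

perfect 4th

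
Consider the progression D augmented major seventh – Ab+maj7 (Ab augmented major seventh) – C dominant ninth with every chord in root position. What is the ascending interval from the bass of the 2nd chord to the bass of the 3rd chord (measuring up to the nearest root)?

M3

The roots are Ab and C.
From Ab to C is 4 semitones, exactly the major third.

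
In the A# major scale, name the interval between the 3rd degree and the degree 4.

minor 2nd

Spelling the A# major scale: A# B# C## D# E# F## G##.
That puts C## below D#.
2 letter names make it a second; at 1 semitone (a half step narrower than major) the quality is minor.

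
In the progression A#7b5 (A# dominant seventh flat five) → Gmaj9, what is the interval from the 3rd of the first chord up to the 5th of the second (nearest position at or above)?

A#7b5 (A# dominant seventh flat five) has C## as its 3rd, and Gmaj9 has D as its 5th.
C## up to D is 0 semitones, a whole step narrower than a major second, so the interval is diminished.

diminished 2nd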